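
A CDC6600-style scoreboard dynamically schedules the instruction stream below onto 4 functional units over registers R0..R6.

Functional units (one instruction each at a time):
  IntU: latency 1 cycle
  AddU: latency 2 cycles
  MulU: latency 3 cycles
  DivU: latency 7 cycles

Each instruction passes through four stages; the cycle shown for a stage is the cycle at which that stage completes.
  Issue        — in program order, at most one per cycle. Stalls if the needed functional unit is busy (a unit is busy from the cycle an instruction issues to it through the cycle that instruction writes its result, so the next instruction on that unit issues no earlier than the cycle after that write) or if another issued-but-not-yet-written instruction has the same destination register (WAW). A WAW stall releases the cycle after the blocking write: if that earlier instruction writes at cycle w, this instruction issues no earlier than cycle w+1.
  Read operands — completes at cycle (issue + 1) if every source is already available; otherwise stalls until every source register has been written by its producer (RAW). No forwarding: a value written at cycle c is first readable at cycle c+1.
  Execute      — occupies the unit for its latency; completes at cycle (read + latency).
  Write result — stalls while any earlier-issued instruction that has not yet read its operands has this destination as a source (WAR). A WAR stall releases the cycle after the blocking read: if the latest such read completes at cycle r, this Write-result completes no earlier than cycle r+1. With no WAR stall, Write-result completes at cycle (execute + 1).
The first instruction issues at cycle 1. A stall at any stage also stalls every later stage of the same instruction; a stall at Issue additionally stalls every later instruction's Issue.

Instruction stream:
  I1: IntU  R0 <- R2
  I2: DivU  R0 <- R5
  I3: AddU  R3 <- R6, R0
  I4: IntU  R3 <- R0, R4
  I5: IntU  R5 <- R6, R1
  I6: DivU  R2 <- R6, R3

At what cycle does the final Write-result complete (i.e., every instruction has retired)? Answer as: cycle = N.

1) issue 1, read 2, done 3, write 4
2) issue 5, read 6, done 13, write 14  <WAW R0: wait I1 write@4>
3) issue 6, read 15, done 17, write 18  <RAW R0: wait I2 write@14>
4) issue 19, read 20, done 21, write 22  <WAW R3: wait I3 write@18>
5) issue 23, read 24, done 25, write 26  <struct: IntU busy until I4 writes@22>
6) issue 24, read 25, done 32, write 33

cycle = 33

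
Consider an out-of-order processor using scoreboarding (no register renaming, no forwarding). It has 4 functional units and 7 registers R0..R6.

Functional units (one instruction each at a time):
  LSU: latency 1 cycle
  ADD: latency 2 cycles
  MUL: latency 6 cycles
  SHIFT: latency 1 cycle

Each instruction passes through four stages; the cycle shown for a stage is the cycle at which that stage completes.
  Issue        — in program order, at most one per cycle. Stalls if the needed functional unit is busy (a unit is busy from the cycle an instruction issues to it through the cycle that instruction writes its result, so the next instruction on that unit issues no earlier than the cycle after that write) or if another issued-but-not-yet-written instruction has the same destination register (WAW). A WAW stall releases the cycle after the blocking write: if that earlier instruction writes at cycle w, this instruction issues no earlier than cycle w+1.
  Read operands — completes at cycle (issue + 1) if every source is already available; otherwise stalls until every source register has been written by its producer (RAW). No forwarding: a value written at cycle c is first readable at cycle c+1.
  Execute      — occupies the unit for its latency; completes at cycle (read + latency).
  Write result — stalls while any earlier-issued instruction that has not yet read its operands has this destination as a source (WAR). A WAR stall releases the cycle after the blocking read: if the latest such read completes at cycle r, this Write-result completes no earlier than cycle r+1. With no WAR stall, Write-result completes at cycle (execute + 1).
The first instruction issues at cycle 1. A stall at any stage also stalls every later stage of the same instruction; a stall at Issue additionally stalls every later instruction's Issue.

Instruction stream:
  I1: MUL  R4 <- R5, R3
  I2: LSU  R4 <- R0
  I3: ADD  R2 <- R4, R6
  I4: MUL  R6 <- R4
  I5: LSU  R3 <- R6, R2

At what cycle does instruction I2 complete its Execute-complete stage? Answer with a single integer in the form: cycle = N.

cycle = 12

t=1  I1 issues→MUL
t=2  I1 reads
t=8  I1 exec-done
t=9  I1 writes R4
t=10  I2 issues→LSU
t=11  I2 reads; I3 issues→ADD
t=12  I2 exec-done; I4 issues→MUL
t=13  I2 writes R4
t=14  I3 reads; I4 reads; I5 issues→LSU
t=16  I3 exec-done
t=17  I3 writes R2
t=20  I4 exec-done
t=21  I4 writes R6
t=22  I5 reads
t=23  I5 exec-done
t=24  I5 writes R3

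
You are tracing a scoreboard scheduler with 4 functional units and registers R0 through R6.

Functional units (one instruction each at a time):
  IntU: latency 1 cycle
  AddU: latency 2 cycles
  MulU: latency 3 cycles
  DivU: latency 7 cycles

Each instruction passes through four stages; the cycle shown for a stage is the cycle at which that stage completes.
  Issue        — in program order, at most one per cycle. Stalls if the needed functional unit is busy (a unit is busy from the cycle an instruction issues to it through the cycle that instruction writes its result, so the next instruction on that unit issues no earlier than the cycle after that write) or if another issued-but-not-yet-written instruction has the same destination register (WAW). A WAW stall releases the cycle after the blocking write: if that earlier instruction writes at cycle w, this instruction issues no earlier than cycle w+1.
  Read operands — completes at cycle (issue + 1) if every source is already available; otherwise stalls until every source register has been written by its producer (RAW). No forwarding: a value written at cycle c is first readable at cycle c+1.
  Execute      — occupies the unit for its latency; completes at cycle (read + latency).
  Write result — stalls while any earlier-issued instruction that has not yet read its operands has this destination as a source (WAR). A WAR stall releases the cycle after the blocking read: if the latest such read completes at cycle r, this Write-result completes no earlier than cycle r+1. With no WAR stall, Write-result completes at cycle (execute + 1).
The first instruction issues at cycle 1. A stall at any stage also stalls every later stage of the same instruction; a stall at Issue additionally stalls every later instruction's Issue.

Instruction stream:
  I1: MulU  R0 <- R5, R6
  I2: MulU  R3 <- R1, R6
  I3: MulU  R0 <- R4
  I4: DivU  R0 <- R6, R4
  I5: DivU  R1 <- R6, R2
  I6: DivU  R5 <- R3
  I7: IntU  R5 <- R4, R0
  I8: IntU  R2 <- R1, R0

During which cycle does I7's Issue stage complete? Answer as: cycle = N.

cycle 1: I1 issues→MulU
cycle 2: I1 reads
cycle 5: I1 exec-done
cycle 6: I1 writes R0
cycle 7: I2 issues→MulU
cycle 8: I2 reads
cycle 11: I2 exec-done
cycle 12: I2 writes R3
cycle 13: I3 issues→MulU
cycle 14: I3 reads
cycle 17: I3 exec-done
cycle 18: I3 writes R0
cycle 19: I4 issues→DivU
cycle 20: I4 reads
cycle 27: I4 exec-done
cycle 28: I4 writes R0
cycle 29: I5 issues→DivU
cycle 30: I5 reads
cycle 37: I5 exec-done
cycle 38: I5 writes R1
cycle 39: I6 issues→DivU
cycle 40: I6 reads
cycle 47: I6 exec-done
cycle 48: I6 writes R5
cycle 49: I7 issues→IntU
cycle 50: I7 reads
cycle 51: I7 exec-done
cycle 52: I7 writes R5
cycle 53: I8 issues→IntU
cycle 54: I8 reads
cycle 55: I8 exec-done
cycle 56: I8 writes R2

cycle = 49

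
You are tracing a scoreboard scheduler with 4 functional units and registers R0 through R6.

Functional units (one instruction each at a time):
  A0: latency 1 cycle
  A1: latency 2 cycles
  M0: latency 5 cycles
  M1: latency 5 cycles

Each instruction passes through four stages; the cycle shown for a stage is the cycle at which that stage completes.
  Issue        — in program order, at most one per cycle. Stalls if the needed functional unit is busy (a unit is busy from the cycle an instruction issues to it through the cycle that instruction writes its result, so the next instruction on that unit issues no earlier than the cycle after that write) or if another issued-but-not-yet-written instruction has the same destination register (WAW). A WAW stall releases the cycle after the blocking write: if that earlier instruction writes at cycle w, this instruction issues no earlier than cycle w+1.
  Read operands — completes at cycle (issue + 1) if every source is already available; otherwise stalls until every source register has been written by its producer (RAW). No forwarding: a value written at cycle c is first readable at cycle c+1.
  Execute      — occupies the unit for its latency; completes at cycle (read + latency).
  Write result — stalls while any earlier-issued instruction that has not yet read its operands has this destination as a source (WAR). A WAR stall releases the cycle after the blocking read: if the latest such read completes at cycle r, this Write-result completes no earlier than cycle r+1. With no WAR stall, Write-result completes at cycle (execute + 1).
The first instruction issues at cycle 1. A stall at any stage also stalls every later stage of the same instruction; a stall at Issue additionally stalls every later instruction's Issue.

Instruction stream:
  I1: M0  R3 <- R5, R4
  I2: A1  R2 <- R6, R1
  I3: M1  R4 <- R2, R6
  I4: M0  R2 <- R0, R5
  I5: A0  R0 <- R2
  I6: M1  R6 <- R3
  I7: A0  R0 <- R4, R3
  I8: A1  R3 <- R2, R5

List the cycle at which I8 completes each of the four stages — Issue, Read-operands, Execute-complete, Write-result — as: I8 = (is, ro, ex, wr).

I8 = (21, 22, 24, 25)

[1] I1 issues→M0
[2] I1 reads, I2 issues→A1
[3] I2 reads, I3 issues→M1
[5] I2 exec-done
[6] I2 writes R2
[7] I1 exec-done, I3 reads
[8] I1 writes R3
[9] I4 issues→M0
[10] I4 reads, I5 issues→A0
[12] I3 exec-done
[13] I3 writes R4
[14] I6 issues→M1
[15] I4 exec-done, I6 reads
[16] I4 writes R2
[17] I5 reads
[18] I5 exec-done
[19] I5 writes R0
[20] I6 exec-done, I7 issues→A0
[21] I6 writes R6, I7 reads, I8 issues→A1
[22] I7 exec-done, I8 reads
[23] I7 writes R0
[24] I8 exec-done
[25] I8 writes R3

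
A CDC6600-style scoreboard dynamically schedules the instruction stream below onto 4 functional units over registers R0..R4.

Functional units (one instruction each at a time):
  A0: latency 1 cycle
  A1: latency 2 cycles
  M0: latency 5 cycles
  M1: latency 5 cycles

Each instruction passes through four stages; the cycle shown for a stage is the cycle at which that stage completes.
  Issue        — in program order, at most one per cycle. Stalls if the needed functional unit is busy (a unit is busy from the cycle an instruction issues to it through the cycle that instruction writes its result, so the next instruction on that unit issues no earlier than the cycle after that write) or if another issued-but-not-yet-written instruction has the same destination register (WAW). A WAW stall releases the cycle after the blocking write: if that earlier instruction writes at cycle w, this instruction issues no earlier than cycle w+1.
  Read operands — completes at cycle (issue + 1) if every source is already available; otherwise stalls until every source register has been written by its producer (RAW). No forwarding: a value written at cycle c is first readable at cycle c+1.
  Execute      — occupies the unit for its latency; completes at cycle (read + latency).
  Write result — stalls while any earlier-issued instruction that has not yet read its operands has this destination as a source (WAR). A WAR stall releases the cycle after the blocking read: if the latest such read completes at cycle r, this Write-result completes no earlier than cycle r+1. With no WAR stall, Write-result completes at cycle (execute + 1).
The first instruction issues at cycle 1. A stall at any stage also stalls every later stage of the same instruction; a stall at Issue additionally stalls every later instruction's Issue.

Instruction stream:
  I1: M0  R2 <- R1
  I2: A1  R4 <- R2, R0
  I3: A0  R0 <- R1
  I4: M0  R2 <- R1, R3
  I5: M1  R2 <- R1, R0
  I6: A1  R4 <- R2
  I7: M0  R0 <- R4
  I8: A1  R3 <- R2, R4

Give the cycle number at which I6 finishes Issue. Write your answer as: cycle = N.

1) issue 1, read 2, done 7, write 8
2) issue 2, read 9, done 11, write 12  <RAW R2: wait I1 write@8>
3) issue 3, read 4, done 5, write 10  <WAR R0: wait I2 read@9>
4) issue 9, read 10, done 15, write 16  <struct: M0 busy until I1 writes@8>
5) issue 17, read 18, done 23, write 24  <WAW R2: wait I4 write@16>
6) issue 18, read 25, done 27, write 28  <RAW R2: wait I5 write@24>
7) issue 19, read 29, done 34, write 35  <RAW R4: wait I6 write@28>
8) issue 29, read 30, done 32, write 33  <struct: A1 busy until I6 writes@28>

cycle = 18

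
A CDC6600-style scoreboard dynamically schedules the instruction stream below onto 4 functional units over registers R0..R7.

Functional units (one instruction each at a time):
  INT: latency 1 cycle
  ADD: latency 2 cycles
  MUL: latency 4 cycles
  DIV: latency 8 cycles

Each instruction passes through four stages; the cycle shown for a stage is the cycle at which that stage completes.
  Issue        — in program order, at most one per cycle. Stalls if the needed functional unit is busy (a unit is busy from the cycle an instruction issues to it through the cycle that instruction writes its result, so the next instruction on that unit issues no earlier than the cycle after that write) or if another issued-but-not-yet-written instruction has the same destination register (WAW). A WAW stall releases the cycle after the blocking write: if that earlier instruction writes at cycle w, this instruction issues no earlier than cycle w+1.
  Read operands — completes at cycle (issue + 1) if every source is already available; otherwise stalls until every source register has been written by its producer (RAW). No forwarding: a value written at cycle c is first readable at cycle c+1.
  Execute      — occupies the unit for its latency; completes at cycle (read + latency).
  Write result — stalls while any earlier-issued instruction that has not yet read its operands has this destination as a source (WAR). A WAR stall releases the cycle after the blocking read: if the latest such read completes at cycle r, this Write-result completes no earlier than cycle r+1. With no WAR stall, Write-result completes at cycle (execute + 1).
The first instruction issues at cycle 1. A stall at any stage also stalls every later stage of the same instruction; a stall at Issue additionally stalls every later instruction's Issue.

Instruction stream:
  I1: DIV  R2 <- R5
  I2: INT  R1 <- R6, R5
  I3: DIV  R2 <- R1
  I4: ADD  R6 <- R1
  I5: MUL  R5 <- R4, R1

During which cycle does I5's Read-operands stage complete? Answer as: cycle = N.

cycle = 15

I1: IS=1 RO=2 EX=10 WR=11
I2: IS=2 RO=3 EX=4 WR=5
I3: IS=12 RO=13 EX=21 WR=22  [struct: DIV busy until I1 writes@11]
I4: IS=13 RO=14 EX=16 WR=17
I5: IS=14 RO=15 EX=19 WR=20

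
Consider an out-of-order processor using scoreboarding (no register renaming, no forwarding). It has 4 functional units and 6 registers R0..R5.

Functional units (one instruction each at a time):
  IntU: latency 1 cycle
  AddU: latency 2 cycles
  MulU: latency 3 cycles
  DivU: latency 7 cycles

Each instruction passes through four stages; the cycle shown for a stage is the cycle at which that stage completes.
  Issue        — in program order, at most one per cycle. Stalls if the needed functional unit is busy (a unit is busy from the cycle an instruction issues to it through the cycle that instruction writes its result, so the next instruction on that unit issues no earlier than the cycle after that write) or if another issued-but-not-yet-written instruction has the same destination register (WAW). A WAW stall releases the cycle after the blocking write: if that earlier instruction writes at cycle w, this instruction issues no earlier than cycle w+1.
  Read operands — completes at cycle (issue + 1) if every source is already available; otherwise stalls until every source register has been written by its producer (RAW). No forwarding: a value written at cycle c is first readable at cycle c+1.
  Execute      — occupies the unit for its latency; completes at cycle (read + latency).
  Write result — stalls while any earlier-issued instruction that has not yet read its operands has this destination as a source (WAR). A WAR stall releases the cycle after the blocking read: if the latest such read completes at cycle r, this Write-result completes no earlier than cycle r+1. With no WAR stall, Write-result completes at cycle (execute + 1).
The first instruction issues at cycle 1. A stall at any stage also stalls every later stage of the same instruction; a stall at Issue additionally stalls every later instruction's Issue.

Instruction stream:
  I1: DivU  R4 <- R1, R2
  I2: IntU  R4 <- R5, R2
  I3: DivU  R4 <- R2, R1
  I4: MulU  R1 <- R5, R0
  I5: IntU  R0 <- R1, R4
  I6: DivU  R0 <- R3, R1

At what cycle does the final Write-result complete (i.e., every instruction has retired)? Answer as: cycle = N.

c1: I1→DivU
c2: I1 RO
c9: I1 EX
c10: I1 WR R4
c11: I2→IntU
c12: I2 RO
c13: I2 EX
c14: I2 WR R4
c15: I3→DivU
c16: I3 RO, I4→MulU
c17: I4 RO, I5→IntU
c20: I4 EX
c21: I4 WR R1
c23: I3 EX
c24: I3 WR R4
c25: I5 RO
c26: I5 EX
c27: I5 WR R0
c28: I6→DivU
c29: I6 RO
c36: I6 EX
c37: I6 WR R0

cycle = 37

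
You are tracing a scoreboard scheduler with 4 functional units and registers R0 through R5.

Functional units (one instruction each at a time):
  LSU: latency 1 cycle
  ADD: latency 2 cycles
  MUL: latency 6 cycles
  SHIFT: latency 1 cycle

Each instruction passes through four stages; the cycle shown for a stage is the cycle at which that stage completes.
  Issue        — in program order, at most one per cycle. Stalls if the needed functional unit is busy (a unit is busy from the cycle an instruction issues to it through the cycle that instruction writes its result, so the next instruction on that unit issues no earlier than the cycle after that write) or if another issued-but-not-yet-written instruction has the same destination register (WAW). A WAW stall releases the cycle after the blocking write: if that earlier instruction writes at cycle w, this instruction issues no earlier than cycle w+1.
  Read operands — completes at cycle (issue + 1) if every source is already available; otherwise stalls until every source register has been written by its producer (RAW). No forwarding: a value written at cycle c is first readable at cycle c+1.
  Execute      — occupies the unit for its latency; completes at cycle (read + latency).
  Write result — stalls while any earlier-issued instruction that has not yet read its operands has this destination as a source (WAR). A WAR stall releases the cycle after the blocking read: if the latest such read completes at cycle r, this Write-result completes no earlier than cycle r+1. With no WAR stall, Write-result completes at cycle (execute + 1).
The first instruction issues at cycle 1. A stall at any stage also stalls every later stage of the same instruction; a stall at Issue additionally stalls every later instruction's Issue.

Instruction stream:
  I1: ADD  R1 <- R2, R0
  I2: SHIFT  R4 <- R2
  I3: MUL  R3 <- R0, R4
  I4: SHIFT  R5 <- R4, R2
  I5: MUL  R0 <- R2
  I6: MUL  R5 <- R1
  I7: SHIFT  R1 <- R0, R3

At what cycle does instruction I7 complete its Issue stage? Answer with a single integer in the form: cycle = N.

I1  is:1  ro:2  ex:4  wr:5
I2  is:2  ro:3  ex:4  wr:5
I3  is:3  ro:6  ex:12  wr:13  — RAW R4: wait I2 write@5
I4  is:6  ro:7  ex:8  wr:9  — struct: SHIFT busy until I2 writes@5
I5  is:14  ro:15  ex:21  wr:22  — struct: MUL busy until I3 writes@13
I6  is:23  ro:24  ex:30  wr:31  — struct: MUL busy until I5 writes@22
I7  is:24  ro:25  ex:26  wr:27

cycle = 24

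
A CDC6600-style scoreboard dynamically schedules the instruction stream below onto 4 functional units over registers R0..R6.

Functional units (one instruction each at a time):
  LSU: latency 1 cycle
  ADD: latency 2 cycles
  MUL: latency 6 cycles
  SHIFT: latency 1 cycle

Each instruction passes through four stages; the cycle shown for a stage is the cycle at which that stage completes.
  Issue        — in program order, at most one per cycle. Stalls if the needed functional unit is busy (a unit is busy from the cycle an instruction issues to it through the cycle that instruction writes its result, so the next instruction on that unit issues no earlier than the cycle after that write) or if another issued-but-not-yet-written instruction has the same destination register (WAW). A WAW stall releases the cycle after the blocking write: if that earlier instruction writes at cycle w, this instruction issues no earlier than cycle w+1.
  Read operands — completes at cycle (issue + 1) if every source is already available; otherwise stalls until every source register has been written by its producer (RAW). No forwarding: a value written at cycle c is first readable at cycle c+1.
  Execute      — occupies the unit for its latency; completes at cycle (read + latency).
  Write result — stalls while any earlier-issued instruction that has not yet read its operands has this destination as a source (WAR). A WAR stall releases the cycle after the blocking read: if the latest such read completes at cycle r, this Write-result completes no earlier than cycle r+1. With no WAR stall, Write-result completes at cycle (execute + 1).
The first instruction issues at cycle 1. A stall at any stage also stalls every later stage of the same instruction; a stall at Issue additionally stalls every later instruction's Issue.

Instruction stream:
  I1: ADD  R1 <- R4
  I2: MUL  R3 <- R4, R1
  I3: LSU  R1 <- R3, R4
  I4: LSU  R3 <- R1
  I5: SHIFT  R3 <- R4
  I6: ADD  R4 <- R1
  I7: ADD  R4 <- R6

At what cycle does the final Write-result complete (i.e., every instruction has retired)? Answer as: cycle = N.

I1  is:1  ro:2  ex:4  wr:5
I2  is:2  ro:6  ex:12  wr:13  — RAW R1: wait I1 write@5
I3  is:6  ro:14  ex:15  wr:16  — WAW R1: wait I1 write@5, RAW R3: wait I2 write@13
I4  is:17  ro:18  ex:19  wr:20  — struct: LSU busy until I3 writes@16
I5  is:21  ro:22  ex:23  wr:24  — WAW R3: wait I4 write@20
I6  is:22  ro:23  ex:25  wr:26
I7  is:27  ro:28  ex:30  wr:31  — struct: ADD busy until I6 writes@26

cycle = 31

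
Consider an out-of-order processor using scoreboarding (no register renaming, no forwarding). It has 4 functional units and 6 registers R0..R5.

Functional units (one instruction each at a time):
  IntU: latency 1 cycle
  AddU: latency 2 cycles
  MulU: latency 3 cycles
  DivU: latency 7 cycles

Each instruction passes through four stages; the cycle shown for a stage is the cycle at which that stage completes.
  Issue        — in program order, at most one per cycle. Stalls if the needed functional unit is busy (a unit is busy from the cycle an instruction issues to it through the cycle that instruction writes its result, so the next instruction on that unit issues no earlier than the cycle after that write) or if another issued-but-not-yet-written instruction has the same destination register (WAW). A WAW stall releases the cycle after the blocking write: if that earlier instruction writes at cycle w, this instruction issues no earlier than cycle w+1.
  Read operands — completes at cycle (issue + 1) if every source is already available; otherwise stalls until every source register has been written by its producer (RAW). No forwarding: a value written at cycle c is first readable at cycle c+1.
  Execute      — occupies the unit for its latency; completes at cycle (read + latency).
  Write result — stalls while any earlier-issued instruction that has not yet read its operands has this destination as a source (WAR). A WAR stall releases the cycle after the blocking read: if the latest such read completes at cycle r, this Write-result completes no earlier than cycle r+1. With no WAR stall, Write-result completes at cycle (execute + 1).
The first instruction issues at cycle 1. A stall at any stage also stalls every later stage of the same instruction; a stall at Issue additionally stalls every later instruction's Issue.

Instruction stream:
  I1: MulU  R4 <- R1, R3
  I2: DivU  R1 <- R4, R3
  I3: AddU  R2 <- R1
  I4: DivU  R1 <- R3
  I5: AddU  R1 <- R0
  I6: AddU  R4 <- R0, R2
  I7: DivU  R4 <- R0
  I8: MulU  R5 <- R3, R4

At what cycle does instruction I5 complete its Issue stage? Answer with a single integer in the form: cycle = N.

cycle = 26

t=1  I1→MulU
t=2  I1 RO | I2→DivU
t=3  I3→AddU
t=5  I1 EX
t=6  I1 WR R4
t=7  I2 RO
t=14  I2 EX
t=15  I2 WR R1
t=16  I3 RO | I4→DivU
t=17  I4 RO
t=18  I3 EX
t=19  I3 WR R2
t=24  I4 EX
t=25  I4 WR R1
t=26  I5→AddU
t=27  I5 RO
t=29  I5 EX
t=30  I5 WR R1
t=31  I6→AddU
t=32  I6 RO
t=34  I6 EX
t=35  I6 WR R4
t=36  I7→DivU
t=37  I7 RO | I8→MulU
t=44  I7 EX
t=45  I7 WR R4
t=46  I8 RO
t=49  I8 EX
t=50  I8 WR R5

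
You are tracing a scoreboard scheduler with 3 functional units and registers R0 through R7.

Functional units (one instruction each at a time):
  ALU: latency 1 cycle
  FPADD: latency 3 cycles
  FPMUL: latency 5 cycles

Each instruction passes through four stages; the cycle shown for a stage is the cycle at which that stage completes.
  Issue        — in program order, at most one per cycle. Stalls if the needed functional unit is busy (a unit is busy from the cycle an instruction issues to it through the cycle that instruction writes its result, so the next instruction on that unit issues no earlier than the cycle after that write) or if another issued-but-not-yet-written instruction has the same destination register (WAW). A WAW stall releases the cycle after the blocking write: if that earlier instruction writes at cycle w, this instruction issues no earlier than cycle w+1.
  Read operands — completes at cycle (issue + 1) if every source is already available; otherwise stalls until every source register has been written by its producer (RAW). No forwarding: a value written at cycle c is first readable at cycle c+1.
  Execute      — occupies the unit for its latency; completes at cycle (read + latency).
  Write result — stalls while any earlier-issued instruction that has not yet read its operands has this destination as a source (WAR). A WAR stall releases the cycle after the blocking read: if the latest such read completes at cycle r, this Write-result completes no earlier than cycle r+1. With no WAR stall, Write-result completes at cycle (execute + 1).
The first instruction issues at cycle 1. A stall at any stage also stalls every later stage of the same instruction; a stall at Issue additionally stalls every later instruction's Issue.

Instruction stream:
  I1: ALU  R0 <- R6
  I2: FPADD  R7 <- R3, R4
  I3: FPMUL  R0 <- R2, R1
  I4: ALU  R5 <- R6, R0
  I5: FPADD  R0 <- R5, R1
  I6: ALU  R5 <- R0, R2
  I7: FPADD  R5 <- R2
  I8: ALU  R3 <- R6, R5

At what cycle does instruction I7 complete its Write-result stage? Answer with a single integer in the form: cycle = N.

cycle = 29

cycle 1: I1 issues→ALU
cycle 2: I1 reads; I2 issues→FPADD
cycle 3: I1 exec-done; I2 reads
cycle 4: I1 writes R0
cycle 5: I3 issues→FPMUL
cycle 6: I2 exec-done; I3 reads; I4 issues→ALU
cycle 7: I2 writes R7
cycle 11: I3 exec-done
cycle 12: I3 writes R0
cycle 13: I4 reads; I5 issues→FPADD
cycle 14: I4 exec-done
cycle 15: I4 writes R5
cycle 16: I5 reads; I6 issues→ALU
cycle 19: I5 exec-done
cycle 20: I5 writes R0
cycle 21: I6 reads
cycle 22: I6 exec-done
cycle 23: I6 writes R5
cycle 24: I7 issues→FPADD
cycle 25: I7 reads; I8 issues→ALU
cycle 28: I7 exec-done
cycle 29: I7 writes R5
cycle 30: I8 reads
cycle 31: I8 exec-done
cycle 32: I8 writes R3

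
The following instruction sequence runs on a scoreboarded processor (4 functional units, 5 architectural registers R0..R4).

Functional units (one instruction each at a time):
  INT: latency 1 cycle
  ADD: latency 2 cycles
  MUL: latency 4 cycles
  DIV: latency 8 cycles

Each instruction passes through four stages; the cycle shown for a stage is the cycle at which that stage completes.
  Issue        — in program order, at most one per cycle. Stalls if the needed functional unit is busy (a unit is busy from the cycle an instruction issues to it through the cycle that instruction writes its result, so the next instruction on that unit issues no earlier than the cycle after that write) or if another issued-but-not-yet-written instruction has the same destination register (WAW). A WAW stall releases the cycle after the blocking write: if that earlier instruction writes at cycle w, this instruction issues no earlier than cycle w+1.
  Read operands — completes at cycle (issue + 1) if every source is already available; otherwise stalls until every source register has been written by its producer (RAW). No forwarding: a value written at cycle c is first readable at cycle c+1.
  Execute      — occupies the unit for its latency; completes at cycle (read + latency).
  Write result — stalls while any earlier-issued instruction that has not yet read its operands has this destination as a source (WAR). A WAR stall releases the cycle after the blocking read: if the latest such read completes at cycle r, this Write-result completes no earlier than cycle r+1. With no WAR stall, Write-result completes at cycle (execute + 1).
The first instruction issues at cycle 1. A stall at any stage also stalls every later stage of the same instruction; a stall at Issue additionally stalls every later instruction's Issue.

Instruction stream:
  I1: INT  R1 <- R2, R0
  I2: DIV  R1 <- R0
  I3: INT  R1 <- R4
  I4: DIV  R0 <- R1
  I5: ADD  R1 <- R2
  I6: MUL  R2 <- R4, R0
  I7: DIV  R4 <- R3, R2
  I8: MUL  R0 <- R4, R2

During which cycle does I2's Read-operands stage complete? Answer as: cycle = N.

I1 -> (1, 2, 3, 4)
I2 -> (5, 6, 14, 15)  // WAW R1: wait I1 write@4
I3 -> (16, 17, 18, 19)  // WAW R1: wait I2 write@15
I4 -> (17, 20, 28, 29)  // RAW R1: wait I3 write@19
I5 -> (20, 21, 23, 24)  // WAW R1: wait I3 write@19
I6 -> (21, 30, 34, 35)  // RAW R0: wait I4 write@29
I7 -> (30, 36, 44, 45)  // struct: DIV busy until I4 writes@29, RAW R2: wait I6 write@35
I8 -> (36, 46, 50, 51)  // struct: MUL busy until I6 writes@35, RAW R4: wait I7 write@45

cycle = 6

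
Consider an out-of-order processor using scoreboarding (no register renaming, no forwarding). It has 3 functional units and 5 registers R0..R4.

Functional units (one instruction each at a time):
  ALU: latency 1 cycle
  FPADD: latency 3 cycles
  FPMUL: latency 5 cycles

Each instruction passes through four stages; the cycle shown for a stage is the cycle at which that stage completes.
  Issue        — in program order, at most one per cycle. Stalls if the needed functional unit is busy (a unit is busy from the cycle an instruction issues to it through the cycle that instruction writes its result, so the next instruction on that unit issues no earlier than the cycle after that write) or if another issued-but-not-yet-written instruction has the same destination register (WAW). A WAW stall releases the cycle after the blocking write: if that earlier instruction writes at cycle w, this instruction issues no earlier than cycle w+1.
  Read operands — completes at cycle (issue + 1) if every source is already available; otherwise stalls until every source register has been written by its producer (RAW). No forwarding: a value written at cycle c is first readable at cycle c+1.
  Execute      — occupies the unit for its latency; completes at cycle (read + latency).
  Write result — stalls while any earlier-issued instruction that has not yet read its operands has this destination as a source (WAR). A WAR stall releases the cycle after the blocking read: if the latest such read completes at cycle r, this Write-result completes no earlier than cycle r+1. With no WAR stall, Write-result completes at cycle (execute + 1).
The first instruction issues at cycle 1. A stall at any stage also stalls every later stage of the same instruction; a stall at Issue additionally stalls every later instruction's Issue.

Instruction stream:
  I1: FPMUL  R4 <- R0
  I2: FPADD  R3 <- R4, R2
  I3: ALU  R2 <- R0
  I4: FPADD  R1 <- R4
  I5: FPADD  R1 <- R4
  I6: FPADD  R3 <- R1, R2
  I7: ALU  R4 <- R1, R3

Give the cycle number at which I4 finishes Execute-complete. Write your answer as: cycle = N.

I1  is:1  ro:2  ex:7  wr:8
I2  is:2  ro:9  ex:12  wr:13  — RAW R4: wait I1 write@8
I3  is:3  ro:4  ex:5  wr:10  — WAR R2: wait I2 read@9
I4  is:14  ro:15  ex:18  wr:19  — struct: FPADD busy until I2 writes@13
I5  is:20  ro:21  ex:24  wr:25  — struct: FPADD busy until I4 writes@19
I6  is:26  ro:27  ex:30  wr:31  — struct: FPADD busy until I5 writes@25
I7  is:27  ro:32  ex:33  wr:34  — RAW R3: wait I6 write@31

cycle = 18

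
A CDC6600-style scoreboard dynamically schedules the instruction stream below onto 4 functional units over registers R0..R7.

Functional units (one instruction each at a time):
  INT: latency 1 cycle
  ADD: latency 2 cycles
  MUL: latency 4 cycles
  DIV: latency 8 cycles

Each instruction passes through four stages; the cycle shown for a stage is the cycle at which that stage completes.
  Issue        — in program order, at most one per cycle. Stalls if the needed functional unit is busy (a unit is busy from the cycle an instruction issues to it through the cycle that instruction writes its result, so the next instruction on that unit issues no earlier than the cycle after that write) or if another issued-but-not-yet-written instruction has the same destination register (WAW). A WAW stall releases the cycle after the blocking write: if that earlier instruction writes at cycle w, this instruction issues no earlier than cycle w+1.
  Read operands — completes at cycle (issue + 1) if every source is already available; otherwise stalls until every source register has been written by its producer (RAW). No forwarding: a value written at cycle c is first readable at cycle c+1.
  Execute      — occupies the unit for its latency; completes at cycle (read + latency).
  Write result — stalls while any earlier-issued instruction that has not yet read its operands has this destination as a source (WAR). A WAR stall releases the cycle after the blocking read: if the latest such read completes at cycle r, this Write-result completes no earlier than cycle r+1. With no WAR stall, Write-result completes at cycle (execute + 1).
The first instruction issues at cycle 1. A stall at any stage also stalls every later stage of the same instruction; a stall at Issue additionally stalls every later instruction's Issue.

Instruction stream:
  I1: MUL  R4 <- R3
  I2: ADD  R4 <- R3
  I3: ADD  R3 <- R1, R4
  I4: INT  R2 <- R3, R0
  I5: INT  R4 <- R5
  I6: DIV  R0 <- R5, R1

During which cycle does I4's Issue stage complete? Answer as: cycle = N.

cycle = 14

t=1  I1 issues→MUL
t=2  I1 reads
t=6  I1 exec-done
t=7  I1 writes R4
t=8  I2 issues→ADD
t=9  I2 reads
t=11  I2 exec-done
t=12  I2 writes R4
t=13  I3 issues→ADD
t=14  I3 reads, I4 issues→INT
t=16  I3 exec-done
t=17  I3 writes R3
t=18  I4 reads
t=19  I4 exec-done
t=20  I4 writes R2
t=21  I5 issues→INT
t=22  I5 reads, I6 issues→DIV
t=23  I5 exec-done, I6 reads
t=24  I5 writes R4
t=31  I6 exec-done
t=32  I6 writes R0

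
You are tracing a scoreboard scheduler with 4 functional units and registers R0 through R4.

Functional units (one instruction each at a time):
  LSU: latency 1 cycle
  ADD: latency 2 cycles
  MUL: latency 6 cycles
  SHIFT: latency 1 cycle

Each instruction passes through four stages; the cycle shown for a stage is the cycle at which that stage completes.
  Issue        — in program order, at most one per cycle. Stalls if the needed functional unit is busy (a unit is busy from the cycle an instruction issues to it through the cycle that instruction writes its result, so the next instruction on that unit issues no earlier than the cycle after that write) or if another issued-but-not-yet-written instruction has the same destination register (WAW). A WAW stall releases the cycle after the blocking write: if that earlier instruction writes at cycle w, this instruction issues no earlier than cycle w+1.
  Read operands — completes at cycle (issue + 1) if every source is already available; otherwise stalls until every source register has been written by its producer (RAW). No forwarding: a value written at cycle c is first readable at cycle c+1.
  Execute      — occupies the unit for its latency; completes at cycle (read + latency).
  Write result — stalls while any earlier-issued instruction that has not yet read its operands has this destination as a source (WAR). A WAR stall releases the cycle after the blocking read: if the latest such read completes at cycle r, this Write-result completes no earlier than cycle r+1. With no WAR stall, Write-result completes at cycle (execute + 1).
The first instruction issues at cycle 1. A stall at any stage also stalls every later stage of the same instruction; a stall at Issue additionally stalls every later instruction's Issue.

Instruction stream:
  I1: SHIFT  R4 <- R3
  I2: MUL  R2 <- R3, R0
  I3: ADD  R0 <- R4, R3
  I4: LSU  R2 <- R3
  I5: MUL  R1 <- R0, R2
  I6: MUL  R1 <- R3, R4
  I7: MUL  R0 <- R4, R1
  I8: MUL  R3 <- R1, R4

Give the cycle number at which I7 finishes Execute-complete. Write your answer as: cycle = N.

cycle = 39

[I1] 1/2/3/4
[I2] 2/3/9/10
[I3] 3/5/7/8  (RAW R4: wait I1 write@4)
[I4] 11/12/13/14  (WAW R2: wait I2 write@10)
[I5] 12/15/21/22  (RAW R2: wait I4 write@14)
[I6] 23/24/30/31  (struct: MUL busy until I5 writes@22)
[I7] 32/33/39/40  (struct: MUL busy until I6 writes@31)
[I8] 41/42/48/49  (struct: MUL busy until I7 writes@40)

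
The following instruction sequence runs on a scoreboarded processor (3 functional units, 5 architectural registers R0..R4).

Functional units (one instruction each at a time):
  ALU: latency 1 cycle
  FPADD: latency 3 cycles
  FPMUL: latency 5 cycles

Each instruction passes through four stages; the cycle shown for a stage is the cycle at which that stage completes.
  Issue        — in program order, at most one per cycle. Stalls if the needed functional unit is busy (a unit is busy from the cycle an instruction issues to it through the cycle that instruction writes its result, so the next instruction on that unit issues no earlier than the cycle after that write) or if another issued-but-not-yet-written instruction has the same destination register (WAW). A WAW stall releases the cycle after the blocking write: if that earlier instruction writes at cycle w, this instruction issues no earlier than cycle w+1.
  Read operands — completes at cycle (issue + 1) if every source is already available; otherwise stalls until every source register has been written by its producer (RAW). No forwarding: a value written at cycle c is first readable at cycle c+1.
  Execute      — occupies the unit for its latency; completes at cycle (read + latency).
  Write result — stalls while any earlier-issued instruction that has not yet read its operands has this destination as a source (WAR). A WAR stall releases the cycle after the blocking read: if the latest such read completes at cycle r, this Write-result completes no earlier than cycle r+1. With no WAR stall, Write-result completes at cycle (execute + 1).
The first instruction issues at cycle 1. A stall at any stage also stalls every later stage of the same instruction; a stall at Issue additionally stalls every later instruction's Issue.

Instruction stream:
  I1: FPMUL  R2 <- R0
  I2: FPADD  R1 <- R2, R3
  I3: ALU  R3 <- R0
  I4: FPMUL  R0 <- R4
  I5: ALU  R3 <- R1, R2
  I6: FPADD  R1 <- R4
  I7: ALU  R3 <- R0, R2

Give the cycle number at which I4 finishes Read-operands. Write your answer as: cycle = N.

cycle = 10

c1: I1 issues→FPMUL
c2: I1 reads · I2 issues→FPADD
c3: I3 issues→ALU
c4: I3 reads
c5: I3 exec-done
c7: I1 exec-done
c8: I1 writes R2
c9: I2 reads · I4 issues→FPMUL
c10: I3 writes R3 · I4 reads
c11: I5 issues→ALU
c12: I2 exec-done
c13: I2 writes R1
c14: I5 reads · I6 issues→FPADD
c15: I4 exec-done · I5 exec-done · I6 reads
c16: I4 writes R0 · I5 writes R3
c17: I7 issues→ALU
c18: I6 exec-done · I7 reads
c19: I6 writes R1 · I7 exec-done
c20: I7 writes R3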